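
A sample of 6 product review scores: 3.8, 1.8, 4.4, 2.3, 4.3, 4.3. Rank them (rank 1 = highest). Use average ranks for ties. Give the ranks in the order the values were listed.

4, 6, 1, 5, 2.5, 2.5

Sorted (descending): 4.4, 4.3, 4.3, 3.8, 2.3, 1.8
The 2 values of 4.3 occupy positions 2–3 → average rank (2+3)/2 = 2.5.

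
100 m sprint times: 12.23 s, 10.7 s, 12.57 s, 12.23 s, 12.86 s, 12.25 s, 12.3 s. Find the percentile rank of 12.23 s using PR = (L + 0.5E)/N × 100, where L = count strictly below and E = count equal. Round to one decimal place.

28.6

N = 7.
Strictly below 12.23: 1. Equal to 12.23: 2.
PR = (1 + 0.5·2)/7 × 100 = 28.6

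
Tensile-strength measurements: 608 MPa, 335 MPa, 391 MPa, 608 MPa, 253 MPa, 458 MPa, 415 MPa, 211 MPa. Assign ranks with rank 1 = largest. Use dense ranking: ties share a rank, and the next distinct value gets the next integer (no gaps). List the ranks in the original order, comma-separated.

1, 5, 4, 1, 6, 2, 3, 7

Sorted (descending): 608, 608, 458, 415, 391, 335, 253, 211
The 2 values of 608 share dense rank 1.
Remaining distinct values take the next consecutive integers.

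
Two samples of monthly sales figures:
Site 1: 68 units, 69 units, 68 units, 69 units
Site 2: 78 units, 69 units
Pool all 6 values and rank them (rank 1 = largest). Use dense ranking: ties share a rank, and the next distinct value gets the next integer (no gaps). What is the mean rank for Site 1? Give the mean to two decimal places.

Sorted (descending): 78, 69, 69, 69, 68, 68
The 3 values of 69 share dense rank 2.
The 2 values of 68 share dense rank 3.
Remaining distinct values take the next consecutive integers.
Site 1 values → pooled ranks: 68→3, 69→2, 68→3, 69→2
Mean rank = (3 + 2 + 3 + 2) / 4 = 2.50

2.50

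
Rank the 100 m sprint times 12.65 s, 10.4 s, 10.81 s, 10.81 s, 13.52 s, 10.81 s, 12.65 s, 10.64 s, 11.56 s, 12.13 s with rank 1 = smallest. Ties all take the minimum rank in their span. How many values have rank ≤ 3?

5

Sorted (ascending): 10.4, 10.64, 10.81, 10.81, 10.81, 11.56, 12.13, 12.65, 12.65, 13.52
The 3 values of 10.81 occupy positions 3–5 → each gets rank 3.
The 2 values of 12.65 occupy positions 8–9 → each gets rank 8.
Ranks ≤ 3: {1, 2, 3, 3, 3} → 5 values.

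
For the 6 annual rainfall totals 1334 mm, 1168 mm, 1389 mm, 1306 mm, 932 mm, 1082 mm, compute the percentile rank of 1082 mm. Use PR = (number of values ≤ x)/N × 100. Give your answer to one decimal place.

N = 6.
Strictly below 1082: 1. Equal to 1082: 1.
PR = 2/6 × 100 = 33.3

33.3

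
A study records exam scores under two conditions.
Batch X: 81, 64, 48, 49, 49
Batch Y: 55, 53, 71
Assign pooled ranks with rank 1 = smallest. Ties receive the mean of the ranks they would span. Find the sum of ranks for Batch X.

20

Sorted (ascending): 48, 49, 49, 53, 55, 64, 71, 81
The 2 values of 49 occupy positions 2–3 → average rank (2+3)/2 = 2.5.
Batch X values → pooled ranks: 81→8, 64→6, 48→1, 49→2.5, 49→2.5
Rank sum = 8 + 6 + 1 + 2.5 + 2.5 = 20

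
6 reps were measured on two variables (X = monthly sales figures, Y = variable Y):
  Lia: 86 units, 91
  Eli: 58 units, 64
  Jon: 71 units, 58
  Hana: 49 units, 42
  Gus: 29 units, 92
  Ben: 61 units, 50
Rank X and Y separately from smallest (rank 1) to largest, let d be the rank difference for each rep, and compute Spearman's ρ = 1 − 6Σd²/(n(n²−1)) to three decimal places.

-0.029

Ranks of variable 1: 6, 3, 5, 2, 1, 4
Ranks of variable 2: 5, 4, 3, 1, 6, 2
d = r₁ − r₂: 1, -1, 2, 1, -5, 2
d²: 1, 1, 4, 1, 25, 4; Σd² = 36
ρ = 1 − 6·36/(6·35) = 1 − 216/210 = -0.029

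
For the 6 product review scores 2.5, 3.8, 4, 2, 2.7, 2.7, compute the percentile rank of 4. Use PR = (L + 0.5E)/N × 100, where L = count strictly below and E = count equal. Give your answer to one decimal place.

N = 6.
Strictly below 4: 5. Equal to 4: 1.
PR = (5 + 0.5·1)/6 × 100 = 91.7

91.7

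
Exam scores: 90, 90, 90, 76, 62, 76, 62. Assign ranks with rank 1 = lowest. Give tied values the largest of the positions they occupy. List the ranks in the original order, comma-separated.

Sorted (ascending): 62, 62, 76, 76, 90, 90, 90
The 2 values of 62 occupy positions 1–2 → each gets rank 2.
The 2 values of 76 occupy positions 3–4 → each gets rank 4.
The 3 values of 90 occupy positions 5–7 → each gets rank 7.

7, 7, 7, 4, 2, 4, 2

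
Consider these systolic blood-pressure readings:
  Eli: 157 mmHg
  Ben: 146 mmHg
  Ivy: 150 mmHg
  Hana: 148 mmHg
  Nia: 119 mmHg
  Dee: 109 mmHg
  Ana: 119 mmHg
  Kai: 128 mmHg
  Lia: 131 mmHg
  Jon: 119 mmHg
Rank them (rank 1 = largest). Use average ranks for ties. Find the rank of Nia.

8

Sorted (descending): 157, 150, 148, 146, 131, 128, 119, 119, 119, 109
The 3 values of 119 occupy positions 7–9 → average rank 8.
Nia has value 119 mmHg → rank 8.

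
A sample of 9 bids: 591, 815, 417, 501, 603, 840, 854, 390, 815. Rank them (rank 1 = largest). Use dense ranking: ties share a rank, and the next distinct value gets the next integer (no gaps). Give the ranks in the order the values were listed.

Sorted (descending): 854, 840, 815, 815, 603, 591, 501, 417, 390
The 2 values of 815 share dense rank 3.
Remaining distinct values take the next consecutive integers.

5, 3, 7, 6, 4, 2, 1, 8, 3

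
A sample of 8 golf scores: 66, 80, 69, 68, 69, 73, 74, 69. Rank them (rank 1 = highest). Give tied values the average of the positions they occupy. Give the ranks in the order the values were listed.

8, 1, 5, 7, 5, 3, 2, 5

Sorted (descending): 80, 74, 73, 69, 69, 69, 68, 66
The 3 values of 69 occupy positions 4–6 → average rank 5.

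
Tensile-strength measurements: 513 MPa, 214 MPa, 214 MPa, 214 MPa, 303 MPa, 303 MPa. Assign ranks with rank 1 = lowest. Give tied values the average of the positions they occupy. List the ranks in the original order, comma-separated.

6, 2, 2, 2, 4.5, 4.5

Sorted (ascending): 214, 214, 214, 303, 303, 513
The 3 values of 214 occupy positions 1–3 → average rank 2.
The 2 values of 303 occupy positions 4–5 → average rank (4+5)/2 = 4.5.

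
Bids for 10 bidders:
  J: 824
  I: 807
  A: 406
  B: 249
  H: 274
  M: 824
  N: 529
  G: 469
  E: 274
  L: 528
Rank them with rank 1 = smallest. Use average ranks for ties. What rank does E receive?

2.5

Sorted (ascending): 249, 274, 274, 406, 469, 528, 529, 807, 824, 824
The 2 values of 274 occupy positions 2–3 → average rank (2+3)/2 = 2.5.
The 2 values of 824 occupy positions 9–10 → average rank (9+10)/2 = 9.5.
E has value 274 → rank 2.5.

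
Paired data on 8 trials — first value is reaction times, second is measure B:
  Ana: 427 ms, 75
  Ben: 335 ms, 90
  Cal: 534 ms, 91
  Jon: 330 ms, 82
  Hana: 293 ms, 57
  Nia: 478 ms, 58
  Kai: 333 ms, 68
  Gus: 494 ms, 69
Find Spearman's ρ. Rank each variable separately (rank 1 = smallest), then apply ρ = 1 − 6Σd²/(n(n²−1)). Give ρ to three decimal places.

0.405

Ranks of variable 1: 5, 4, 8, 2, 1, 6, 3, 7
Ranks of variable 2: 5, 7, 8, 6, 1, 2, 3, 4
d = r₁ − r₂: 0, -3, 0, -4, 0, 4, 0, 3
d²: 0, 9, 0, 16, 0, 16, 0, 9; Σd² = 50
ρ = 1 − 6·50/(8·63) = 1 − 300/504 = 0.405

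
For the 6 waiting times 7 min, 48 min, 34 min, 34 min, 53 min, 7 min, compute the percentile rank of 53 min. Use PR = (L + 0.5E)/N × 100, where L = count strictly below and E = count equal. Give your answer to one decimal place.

91.7

N = 6.
Strictly below 53: 5. Equal to 53: 1.
PR = (5 + 0.5·1)/6 × 100 = 91.7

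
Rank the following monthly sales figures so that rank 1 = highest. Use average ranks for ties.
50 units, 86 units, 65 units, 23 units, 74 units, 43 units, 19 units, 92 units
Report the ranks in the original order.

5, 2, 4, 7, 3, 6, 8, 1

Sorted (descending): 92, 86, 74, 65, 50, 43, 23, 19
No ties — each value takes its position as its rank.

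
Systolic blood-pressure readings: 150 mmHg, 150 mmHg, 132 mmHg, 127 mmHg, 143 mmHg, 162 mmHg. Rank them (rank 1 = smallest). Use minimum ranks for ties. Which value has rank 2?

132

Sorted (ascending): 127, 132, 143, 150, 150, 162
The 2 values of 150 occupy positions 4–5 → each gets rank 4.
Rank 2 → value 132.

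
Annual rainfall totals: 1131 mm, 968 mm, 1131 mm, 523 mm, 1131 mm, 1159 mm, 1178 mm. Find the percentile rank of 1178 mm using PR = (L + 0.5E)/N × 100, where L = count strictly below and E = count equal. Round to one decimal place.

92.9

N = 7.
Strictly below 1178: 6. Equal to 1178: 1.
PR = (6 + 0.5·1)/7 × 100 = 92.9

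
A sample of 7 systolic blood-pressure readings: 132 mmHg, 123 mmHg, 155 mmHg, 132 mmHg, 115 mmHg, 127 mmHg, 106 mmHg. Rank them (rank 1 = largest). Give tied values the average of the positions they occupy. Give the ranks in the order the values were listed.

Sorted (descending): 155, 132, 132, 127, 123, 115, 106
The 2 values of 132 occupy positions 2–3 → average rank (2+3)/2 = 2.5.

2.5, 5, 1, 2.5, 6, 4, 7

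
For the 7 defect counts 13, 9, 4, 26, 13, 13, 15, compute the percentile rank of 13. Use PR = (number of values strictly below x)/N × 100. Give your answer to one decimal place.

N = 7.
Strictly below 13: 2. Equal to 13: 3.
PR = 2/7 × 100 = 28.6

28.6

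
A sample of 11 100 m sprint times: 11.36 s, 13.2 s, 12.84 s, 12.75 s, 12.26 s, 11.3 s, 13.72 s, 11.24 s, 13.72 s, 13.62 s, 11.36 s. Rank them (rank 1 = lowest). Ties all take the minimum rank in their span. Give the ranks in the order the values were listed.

3, 8, 7, 6, 5, 2, 10, 1, 10, 9, 3

Sorted (ascending): 11.24, 11.3, 11.36, 11.36, 12.26, 12.75, 12.84, 13.2, 13.62, 13.72, 13.72
The 2 values of 11.36 occupy positions 3–4 → each gets rank 3.
The 2 values of 13.72 occupy positions 10–11 → each gets rank 10.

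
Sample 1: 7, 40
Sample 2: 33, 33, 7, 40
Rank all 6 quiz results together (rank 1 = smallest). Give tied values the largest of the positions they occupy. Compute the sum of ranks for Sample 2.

Sorted (ascending): 7, 7, 33, 33, 40, 40
The 2 values of 7 occupy positions 1–2 → each gets rank 2.
The 2 values of 33 occupy positions 3–4 → each gets rank 4.
The 2 values of 40 occupy positions 5–6 → each gets rank 6.
Sample 2 values → pooled ranks: 33→4, 33→4, 7→2, 40→6
Rank sum = 4 + 4 + 2 + 6 = 16

16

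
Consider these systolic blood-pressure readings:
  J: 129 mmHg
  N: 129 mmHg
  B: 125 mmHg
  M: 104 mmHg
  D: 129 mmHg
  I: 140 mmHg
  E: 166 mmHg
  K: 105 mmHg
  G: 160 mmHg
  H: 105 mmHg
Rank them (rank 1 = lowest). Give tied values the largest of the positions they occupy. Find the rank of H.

Sorted (ascending): 104, 105, 105, 125, 129, 129, 129, 140, 160, 166
The 2 values of 105 occupy positions 2–3 → each gets rank 3.
The 3 values of 129 occupy positions 5–7 → each gets rank 7.
H has value 105 mmHg → rank 3.

3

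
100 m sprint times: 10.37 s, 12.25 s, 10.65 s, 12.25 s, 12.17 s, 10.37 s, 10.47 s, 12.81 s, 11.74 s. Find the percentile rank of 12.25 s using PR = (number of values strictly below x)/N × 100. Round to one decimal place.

66.7

N = 9.
Strictly below 12.25: 6. Equal to 12.25: 2.
PR = 6/9 × 100 = 66.7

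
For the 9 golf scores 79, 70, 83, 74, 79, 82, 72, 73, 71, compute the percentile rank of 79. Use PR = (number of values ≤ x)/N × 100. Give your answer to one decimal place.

N = 9.
Strictly below 79: 5. Equal to 79: 2.
PR = 7/9 × 100 = 77.8

77.8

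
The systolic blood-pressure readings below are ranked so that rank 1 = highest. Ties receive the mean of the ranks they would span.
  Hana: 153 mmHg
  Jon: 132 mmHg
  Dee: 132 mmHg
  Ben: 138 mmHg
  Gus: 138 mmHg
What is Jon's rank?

Sorted (descending): 153, 138, 138, 132, 132
The 2 values of 138 occupy positions 2–3 → average rank (2+3)/2 = 2.5.
The 2 values of 132 occupy positions 4–5 → average rank (4+5)/2 = 4.5.
Jon has value 132 mmHg → rank 4.5.

4.5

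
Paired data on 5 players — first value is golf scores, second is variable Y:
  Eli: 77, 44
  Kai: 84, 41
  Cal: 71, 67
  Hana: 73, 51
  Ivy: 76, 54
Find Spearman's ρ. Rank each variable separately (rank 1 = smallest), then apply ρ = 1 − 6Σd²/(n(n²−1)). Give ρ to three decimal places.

Ranks of variable 1: 4, 5, 1, 2, 3
Ranks of variable 2: 2, 1, 5, 3, 4
d = r₁ − r₂: 2, 4, -4, -1, -1
d²: 4, 16, 16, 1, 1; Σd² = 38
ρ = 1 − 6·38/(5·24) = 1 − 228/120 = -0.900

-0.900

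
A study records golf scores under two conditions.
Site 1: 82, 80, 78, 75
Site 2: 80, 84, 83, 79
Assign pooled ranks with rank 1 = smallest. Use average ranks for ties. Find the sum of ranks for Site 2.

Sorted (ascending): 75, 78, 79, 80, 80, 82, 83, 84
The 2 values of 80 occupy positions 4–5 → average rank (4+5)/2 = 4.5.
Site 2 values → pooled ranks: 80→4.5, 84→8, 83→7, 79→3
Rank sum = 4.5 + 8 + 7 + 3 = 22.5

22.5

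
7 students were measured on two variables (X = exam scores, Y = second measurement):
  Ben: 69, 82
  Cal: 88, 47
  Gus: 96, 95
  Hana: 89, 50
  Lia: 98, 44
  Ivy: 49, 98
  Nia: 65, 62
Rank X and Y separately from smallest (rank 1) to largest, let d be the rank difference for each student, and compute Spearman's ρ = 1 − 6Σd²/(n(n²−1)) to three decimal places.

-0.571

Ranks of variable 1: 3, 4, 6, 5, 7, 1, 2
Ranks of variable 2: 5, 2, 6, 3, 1, 7, 4
d = r₁ − r₂: -2, 2, 0, 2, 6, -6, -2
d²: 4, 4, 0, 4, 36, 36, 4; Σd² = 88
ρ = 1 − 6·88/(7·48) = 1 − 528/336 = -0.571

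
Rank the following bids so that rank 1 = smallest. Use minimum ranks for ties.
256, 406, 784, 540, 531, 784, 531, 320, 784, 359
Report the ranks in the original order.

Sorted (ascending): 256, 320, 359, 406, 531, 531, 540, 784, 784, 784
The 2 values of 531 occupy positions 5–6 → each gets rank 5.
The 3 values of 784 occupy positions 8–10 → each gets rank 8.

1, 4, 8, 7, 5, 8, 5, 2, 8, 3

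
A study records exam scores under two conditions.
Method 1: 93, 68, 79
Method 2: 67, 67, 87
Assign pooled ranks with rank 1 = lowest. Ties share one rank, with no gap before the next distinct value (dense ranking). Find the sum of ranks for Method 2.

6

Sorted (ascending): 67, 67, 68, 79, 87, 93
The 2 values of 67 share dense rank 1.
Remaining distinct values take the next consecutive integers.
Method 2 values → pooled ranks: 67→1, 67→1, 87→4
Rank sum = 1 + 1 + 4 = 6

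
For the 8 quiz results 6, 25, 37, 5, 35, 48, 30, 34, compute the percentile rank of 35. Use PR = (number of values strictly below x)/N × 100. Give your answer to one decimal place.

62.5

N = 8.
Strictly below 35: 5. Equal to 35: 1.
PR = 5/8 × 100 = 62.5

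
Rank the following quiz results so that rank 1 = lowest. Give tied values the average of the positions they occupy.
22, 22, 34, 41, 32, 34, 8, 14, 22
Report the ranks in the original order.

Sorted (ascending): 8, 14, 22, 22, 22, 32, 34, 34, 41
The 3 values of 22 occupy positions 3–5 → average rank 4.
The 2 values of 34 occupy positions 7–8 → average rank (7+8)/2 = 7.5.

4, 4, 7.5, 9, 6, 7.5, 1, 2, 4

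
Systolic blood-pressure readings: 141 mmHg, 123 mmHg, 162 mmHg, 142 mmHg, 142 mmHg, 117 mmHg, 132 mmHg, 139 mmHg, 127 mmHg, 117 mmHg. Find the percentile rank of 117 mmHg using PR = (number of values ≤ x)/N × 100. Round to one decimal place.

20.0

N = 10.
Strictly below 117: 0. Equal to 117: 2.
PR = 2/10 × 100 = 20.0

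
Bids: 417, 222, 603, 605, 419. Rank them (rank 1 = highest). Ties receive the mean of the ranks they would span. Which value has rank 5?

Sorted (descending): 605, 603, 419, 417, 222
No ties — each value takes its position as its rank.
Rank 5 → value 222.

222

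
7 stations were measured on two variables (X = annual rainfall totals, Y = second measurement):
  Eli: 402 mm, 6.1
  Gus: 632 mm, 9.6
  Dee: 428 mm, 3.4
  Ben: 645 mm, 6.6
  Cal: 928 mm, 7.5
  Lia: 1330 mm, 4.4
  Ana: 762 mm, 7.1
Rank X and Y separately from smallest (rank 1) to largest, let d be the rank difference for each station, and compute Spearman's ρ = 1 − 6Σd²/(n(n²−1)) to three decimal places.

Ranks of variable 1: 1, 3, 2, 4, 6, 7, 5
Ranks of variable 2: 3, 7, 1, 4, 6, 2, 5
d = r₁ − r₂: -2, -4, 1, 0, 0, 5, 0
d²: 4, 16, 1, 0, 0, 25, 0; Σd² = 46
ρ = 1 − 6·46/(7·48) = 1 − 276/336 = 0.179

0.179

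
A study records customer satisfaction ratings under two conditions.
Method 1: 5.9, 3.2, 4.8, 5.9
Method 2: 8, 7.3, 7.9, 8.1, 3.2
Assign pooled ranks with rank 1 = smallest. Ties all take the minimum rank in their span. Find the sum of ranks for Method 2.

Sorted (ascending): 3.2, 3.2, 4.8, 5.9, 5.9, 7.3, 7.9, 8, 8.1
The 2 values of 3.2 occupy positions 1–2 → each gets rank 1.
The 2 values of 5.9 occupy positions 4–5 → each gets rank 4.
Method 2 values → pooled ranks: 8→8, 7.3→6, 7.9→7, 8.1→9, 3.2→1
Rank sum = 8 + 6 + 7 + 9 + 1 = 31

31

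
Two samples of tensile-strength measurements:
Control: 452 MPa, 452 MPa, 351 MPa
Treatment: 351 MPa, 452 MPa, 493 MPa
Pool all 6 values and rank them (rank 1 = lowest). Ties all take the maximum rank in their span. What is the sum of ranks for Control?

Sorted (ascending): 351, 351, 452, 452, 452, 493
The 2 values of 351 occupy positions 1–2 → each gets rank 2.
The 3 values of 452 occupy positions 3–5 → each gets rank 5.
Control values → pooled ranks: 452→5, 452→5, 351→2
Rank sum = 5 + 5 + 2 = 12

12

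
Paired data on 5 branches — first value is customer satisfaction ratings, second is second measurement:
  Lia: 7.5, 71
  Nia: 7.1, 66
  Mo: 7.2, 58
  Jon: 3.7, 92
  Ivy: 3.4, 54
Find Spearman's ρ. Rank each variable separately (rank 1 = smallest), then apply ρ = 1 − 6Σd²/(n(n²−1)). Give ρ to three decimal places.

0.300

Ranks of variable 1: 5, 3, 4, 2, 1
Ranks of variable 2: 4, 3, 2, 5, 1
d = r₁ − r₂: 1, 0, 2, -3, 0
d²: 1, 0, 4, 9, 0; Σd² = 14
ρ = 1 − 6·14/(5·24) = 1 − 84/120 = 0.300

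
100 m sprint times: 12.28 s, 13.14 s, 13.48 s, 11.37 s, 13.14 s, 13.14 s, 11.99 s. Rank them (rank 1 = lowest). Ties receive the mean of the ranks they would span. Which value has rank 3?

Sorted (ascending): 11.37, 11.99, 12.28, 13.14, 13.14, 13.14, 13.48
The 3 values of 13.14 occupy positions 4–6 → average rank 5.
Rank 3 → value 12.28.

12.28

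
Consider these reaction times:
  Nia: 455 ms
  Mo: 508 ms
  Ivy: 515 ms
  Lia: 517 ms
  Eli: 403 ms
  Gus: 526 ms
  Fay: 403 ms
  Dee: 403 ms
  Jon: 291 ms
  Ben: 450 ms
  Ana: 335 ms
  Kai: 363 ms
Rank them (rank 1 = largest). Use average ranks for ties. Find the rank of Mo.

Sorted (descending): 526, 517, 515, 508, 455, 450, 403, 403, 403, 363, 335, 291
The 3 values of 403 occupy positions 7–9 → average rank 8.
Mo has value 508 ms → rank 4.

4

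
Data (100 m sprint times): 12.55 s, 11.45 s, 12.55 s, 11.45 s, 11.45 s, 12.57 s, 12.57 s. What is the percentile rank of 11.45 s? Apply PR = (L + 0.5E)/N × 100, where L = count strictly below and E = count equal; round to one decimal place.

N = 7.
Strictly below 11.45: 0. Equal to 11.45: 3.
PR = (0 + 0.5·3)/7 × 100 = 21.4

21.4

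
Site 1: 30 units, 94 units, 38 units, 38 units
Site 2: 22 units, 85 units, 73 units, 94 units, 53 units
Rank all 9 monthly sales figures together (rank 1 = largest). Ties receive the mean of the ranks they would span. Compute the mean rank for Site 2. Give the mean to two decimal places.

4.50

Sorted (descending): 94, 94, 85, 73, 53, 38, 38, 30, 22
The 2 values of 94 occupy positions 1–2 → average rank (1+2)/2 = 1.5.
The 2 values of 38 occupy positions 6–7 → average rank (6+7)/2 = 6.5.
Site 2 values → pooled ranks: 22→9, 85→3, 73→4, 94→1.5, 53→5
Mean rank = (9 + 3 + 4 + 1.5 + 5) / 5 = 4.50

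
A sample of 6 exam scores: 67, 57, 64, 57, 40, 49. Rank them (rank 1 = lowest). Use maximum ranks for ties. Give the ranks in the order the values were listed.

Sorted (ascending): 40, 49, 57, 57, 64, 67
The 2 values of 57 occupy positions 3–4 → each gets rank 4.

6, 4, 5, 4, 1, 2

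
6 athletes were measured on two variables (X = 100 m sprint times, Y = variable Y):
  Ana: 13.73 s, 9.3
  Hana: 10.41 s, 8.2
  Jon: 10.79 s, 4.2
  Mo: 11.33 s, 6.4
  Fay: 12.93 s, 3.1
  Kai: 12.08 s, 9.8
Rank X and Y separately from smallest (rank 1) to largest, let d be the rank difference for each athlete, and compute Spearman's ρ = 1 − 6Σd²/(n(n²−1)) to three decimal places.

Ranks of variable 1: 6, 1, 2, 3, 5, 4
Ranks of variable 2: 5, 4, 2, 3, 1, 6
d = r₁ − r₂: 1, -3, 0, 0, 4, -2
d²: 1, 9, 0, 0, 16, 4; Σd² = 30
ρ = 1 − 6·30/(6·35) = 1 − 180/210 = 0.143

0.143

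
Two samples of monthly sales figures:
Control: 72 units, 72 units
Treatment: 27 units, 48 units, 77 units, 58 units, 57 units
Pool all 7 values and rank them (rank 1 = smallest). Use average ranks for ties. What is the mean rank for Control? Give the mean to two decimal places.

5.50

Sorted (ascending): 27, 48, 57, 58, 72, 72, 77
The 2 values of 72 occupy positions 5–6 → average rank (5+6)/2 = 5.5.
Control values → pooled ranks: 72→5.5, 72→5.5
Mean rank = (5.5 + 5.5) / 2 = 5.50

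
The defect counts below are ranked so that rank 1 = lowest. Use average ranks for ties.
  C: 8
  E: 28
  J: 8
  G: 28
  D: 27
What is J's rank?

Sorted (ascending): 8, 8, 27, 28, 28
The 2 values of 8 occupy positions 1–2 → average rank (1+2)/2 = 1.5.
The 2 values of 28 occupy positions 4–5 → average rank (4+5)/2 = 4.5.
J has value 8 → rank 1.5.

1.5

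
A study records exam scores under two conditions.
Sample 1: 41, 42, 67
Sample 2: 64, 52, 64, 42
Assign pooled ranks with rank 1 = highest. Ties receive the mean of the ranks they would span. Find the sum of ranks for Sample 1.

13.5

Sorted (descending): 67, 64, 64, 52, 42, 42, 41
The 2 values of 64 occupy positions 2–3 → average rank (2+3)/2 = 2.5.
The 2 values of 42 occupy positions 5–6 → average rank (5+6)/2 = 5.5.
Sample 1 values → pooled ranks: 41→7, 42→5.5, 67→1
Rank sum = 7 + 5.5 + 1 = 13.5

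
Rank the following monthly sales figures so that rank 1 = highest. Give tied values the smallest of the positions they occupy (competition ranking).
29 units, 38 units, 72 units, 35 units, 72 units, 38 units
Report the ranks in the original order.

Sorted (descending): 72, 72, 38, 38, 35, 29
The 2 values of 72 occupy positions 1–2 → each gets rank 1.
The 2 values of 38 occupy positions 3–4 → each gets rank 3.

6, 3, 1, 5, 1, 3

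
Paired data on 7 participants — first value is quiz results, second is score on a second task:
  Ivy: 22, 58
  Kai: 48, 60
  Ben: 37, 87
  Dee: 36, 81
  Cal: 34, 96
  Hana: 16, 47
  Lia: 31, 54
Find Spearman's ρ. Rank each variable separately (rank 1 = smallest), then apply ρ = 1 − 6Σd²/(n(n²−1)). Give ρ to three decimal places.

Ranks of variable 1: 2, 7, 6, 5, 4, 1, 3
Ranks of variable 2: 3, 4, 6, 5, 7, 1, 2
d = r₁ − r₂: -1, 3, 0, 0, -3, 0, 1
d²: 1, 9, 0, 0, 9, 0, 1; Σd² = 20
ρ = 1 − 6·20/(7·48) = 1 − 120/336 = 0.643

0.643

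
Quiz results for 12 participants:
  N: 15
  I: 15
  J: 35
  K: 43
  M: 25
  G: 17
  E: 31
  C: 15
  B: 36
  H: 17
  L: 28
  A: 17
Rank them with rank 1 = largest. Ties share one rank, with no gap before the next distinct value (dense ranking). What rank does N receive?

Sorted (descending): 43, 36, 35, 31, 28, 25, 17, 17, 17, 15, 15, 15
The 3 values of 17 share dense rank 7.
The 3 values of 15 share dense rank 8.
Remaining distinct values take the next consecutive integers.
N has value 15 → rank 8.

8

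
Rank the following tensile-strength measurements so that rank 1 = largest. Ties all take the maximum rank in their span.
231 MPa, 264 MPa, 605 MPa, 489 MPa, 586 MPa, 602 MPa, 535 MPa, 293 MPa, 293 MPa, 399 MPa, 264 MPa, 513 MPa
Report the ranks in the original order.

12, 11, 1, 6, 3, 2, 4, 9, 9, 7, 11, 5

Sorted (descending): 605, 602, 586, 535, 513, 489, 399, 293, 293, 264, 264, 231
The 2 values of 293 occupy positions 8–9 → each gets rank 9.
The 2 values of 264 occupy positions 10–11 → each gets rank 11.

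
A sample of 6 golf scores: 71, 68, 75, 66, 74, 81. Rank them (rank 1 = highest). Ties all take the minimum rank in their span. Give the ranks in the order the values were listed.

Sorted (descending): 81, 75, 74, 71, 68, 66
No ties — each value takes its position as its rank.

4, 5, 2, 6, 3, 1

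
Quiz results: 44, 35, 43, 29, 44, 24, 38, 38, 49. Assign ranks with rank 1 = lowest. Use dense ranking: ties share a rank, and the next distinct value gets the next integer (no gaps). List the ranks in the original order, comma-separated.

Sorted (ascending): 24, 29, 35, 38, 38, 43, 44, 44, 49
The 2 values of 38 share dense rank 4.
The 2 values of 44 share dense rank 6.
Remaining distinct values take the next consecutive integers.

6, 3, 5, 2, 6, 1, 4, 4, 7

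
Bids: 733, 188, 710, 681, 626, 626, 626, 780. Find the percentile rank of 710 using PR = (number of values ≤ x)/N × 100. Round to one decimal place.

N = 8.
Strictly below 710: 5. Equal to 710: 1.
PR = 6/8 × 100 = 75.0

75.0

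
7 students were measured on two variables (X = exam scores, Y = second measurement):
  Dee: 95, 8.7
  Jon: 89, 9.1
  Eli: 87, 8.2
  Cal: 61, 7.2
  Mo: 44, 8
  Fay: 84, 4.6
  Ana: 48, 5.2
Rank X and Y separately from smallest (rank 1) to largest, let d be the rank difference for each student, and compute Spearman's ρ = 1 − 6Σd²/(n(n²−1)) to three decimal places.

0.643

Ranks of variable 1: 7, 6, 5, 3, 1, 4, 2
Ranks of variable 2: 6, 7, 5, 3, 4, 1, 2
d = r₁ − r₂: 1, -1, 0, 0, -3, 3, 0
d²: 1, 1, 0, 0, 9, 9, 0; Σd² = 20
ρ = 1 − 6·20/(7·48) = 1 − 120/336 = 0.643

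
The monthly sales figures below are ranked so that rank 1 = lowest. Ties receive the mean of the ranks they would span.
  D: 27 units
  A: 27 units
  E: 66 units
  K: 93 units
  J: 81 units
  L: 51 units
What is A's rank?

1.5

Sorted (ascending): 27, 27, 51, 66, 81, 93
The 2 values of 27 occupy positions 1–2 → average rank (1+2)/2 = 1.5.
A has value 27 units → rank 1.5.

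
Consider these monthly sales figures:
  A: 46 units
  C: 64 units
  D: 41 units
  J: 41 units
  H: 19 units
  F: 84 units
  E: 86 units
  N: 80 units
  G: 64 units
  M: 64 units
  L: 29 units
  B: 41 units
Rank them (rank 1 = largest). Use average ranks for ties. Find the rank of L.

11

Sorted (descending): 86, 84, 80, 64, 64, 64, 46, 41, 41, 41, 29, 19
The 3 values of 64 occupy positions 4–6 → average rank 5.
The 3 values of 41 occupy positions 8–10 → average rank 9.
L has value 29 units → rank 11.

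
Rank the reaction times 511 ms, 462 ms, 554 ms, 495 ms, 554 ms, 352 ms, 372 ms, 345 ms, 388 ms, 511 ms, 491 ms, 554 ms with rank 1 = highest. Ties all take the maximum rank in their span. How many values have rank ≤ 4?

Sorted (descending): 554, 554, 554, 511, 511, 495, 491, 462, 388, 372, 352, 345
The 3 values of 554 occupy positions 1–3 → each gets rank 3.
The 2 values of 511 occupy positions 4–5 → each gets rank 5.
Ranks ≤ 4: {3, 3, 3} → 3 values.

3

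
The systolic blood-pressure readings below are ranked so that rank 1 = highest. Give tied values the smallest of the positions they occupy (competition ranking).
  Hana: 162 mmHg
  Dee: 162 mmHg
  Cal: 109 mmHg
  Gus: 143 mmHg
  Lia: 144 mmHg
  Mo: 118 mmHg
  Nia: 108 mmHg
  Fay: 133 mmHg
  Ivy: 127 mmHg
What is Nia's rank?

Sorted (descending): 162, 162, 144, 143, 133, 127, 118, 109, 108
The 2 values of 162 occupy positions 1–2 → each gets rank 1.
Nia has value 108 mmHg → rank 9.

9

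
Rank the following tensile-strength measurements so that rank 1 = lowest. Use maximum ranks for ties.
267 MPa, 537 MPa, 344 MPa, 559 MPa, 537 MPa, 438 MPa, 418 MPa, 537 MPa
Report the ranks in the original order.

1, 7, 2, 8, 7, 4, 3, 7

Sorted (ascending): 267, 344, 418, 438, 537, 537, 537, 559
The 3 values of 537 occupy positions 5–7 → each gets rank 7.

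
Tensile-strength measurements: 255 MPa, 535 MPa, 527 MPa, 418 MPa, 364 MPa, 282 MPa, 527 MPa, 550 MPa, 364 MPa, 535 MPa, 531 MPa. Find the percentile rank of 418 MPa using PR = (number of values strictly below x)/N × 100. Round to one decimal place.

N = 11.
Strictly below 418: 4. Equal to 418: 1.
PR = 4/11 × 100 = 36.4

36.4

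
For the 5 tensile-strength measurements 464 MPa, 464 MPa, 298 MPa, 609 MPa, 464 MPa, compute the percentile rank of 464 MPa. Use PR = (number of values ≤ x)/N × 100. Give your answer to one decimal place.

N = 5.
Strictly below 464: 1. Equal to 464: 3.
PR = 4/5 × 100 = 80.0

80.0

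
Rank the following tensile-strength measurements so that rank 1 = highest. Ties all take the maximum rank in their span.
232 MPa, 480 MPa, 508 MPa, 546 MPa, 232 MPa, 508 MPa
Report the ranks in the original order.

Sorted (descending): 546, 508, 508, 480, 232, 232
The 2 values of 508 occupy positions 2–3 → each gets rank 3.
The 2 values of 232 occupy positions 5–6 → each gets rank 6.

6, 4, 3, 1, 6, 3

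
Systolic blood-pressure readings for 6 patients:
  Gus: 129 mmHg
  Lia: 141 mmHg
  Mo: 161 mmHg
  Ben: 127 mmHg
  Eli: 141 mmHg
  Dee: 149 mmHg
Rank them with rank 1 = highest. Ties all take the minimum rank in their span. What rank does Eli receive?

3

Sorted (descending): 161, 149, 141, 141, 129, 127
The 2 values of 141 occupy positions 3–4 → each gets rank 3.
Eli has value 141 mmHg → rank 3.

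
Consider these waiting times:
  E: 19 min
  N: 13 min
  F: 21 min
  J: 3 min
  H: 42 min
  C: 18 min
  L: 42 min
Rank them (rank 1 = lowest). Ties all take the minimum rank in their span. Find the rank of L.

Sorted (ascending): 3, 13, 18, 19, 21, 42, 42
The 2 values of 42 occupy positions 6–7 → each gets rank 6.
L has value 42 min → rank 6.

6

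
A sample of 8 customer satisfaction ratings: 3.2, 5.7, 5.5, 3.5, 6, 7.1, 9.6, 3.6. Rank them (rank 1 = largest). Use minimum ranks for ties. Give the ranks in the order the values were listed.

Sorted (descending): 9.6, 7.1, 6, 5.7, 5.5, 3.6, 3.5, 3.2
No ties — each value takes its position as its rank.

8, 4, 5, 7, 3, 2, 1, 6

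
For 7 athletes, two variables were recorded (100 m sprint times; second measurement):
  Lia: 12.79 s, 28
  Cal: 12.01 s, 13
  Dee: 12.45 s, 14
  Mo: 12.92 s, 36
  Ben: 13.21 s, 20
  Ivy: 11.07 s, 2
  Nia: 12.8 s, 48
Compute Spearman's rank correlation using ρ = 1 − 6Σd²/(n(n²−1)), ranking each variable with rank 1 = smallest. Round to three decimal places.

Ranks of variable 1: 4, 2, 3, 6, 7, 1, 5
Ranks of variable 2: 5, 2, 3, 6, 4, 1, 7
d = r₁ − r₂: -1, 0, 0, 0, 3, 0, -2
d²: 1, 0, 0, 0, 9, 0, 4; Σd² = 14
ρ = 1 − 6·14/(7·48) = 1 − 84/336 = 0.750

0.750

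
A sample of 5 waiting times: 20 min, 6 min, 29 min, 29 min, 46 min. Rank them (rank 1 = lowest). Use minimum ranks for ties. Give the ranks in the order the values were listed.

2, 1, 3, 3, 5

Sorted (ascending): 6, 20, 29, 29, 46
The 2 values of 29 occupy positions 3–4 → each gets rank 3.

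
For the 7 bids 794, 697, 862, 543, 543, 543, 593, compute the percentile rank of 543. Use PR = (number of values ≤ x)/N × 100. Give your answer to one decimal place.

N = 7.
Strictly below 543: 0. Equal to 543: 3.
PR = 3/7 × 100 = 42.9

42.9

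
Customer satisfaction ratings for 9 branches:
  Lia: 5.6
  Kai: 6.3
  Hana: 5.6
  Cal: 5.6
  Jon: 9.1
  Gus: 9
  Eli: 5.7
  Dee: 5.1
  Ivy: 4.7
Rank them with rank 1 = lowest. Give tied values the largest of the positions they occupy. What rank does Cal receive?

5

Sorted (ascending): 4.7, 5.1, 5.6, 5.6, 5.6, 5.7, 6.3, 9, 9.1
The 3 values of 5.6 occupy positions 3–5 → each gets rank 5.
Cal has value 5.6 → rank 5.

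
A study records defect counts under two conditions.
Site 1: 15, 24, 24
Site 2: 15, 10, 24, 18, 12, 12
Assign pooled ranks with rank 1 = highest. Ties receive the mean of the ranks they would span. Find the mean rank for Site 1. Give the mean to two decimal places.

Sorted (descending): 24, 24, 24, 18, 15, 15, 12, 12, 10
The 3 values of 24 occupy positions 1–3 → average rank 2.
The 2 values of 15 occupy positions 5–6 → average rank (5+6)/2 = 5.5.
The 2 values of 12 occupy positions 7–8 → average rank (7+8)/2 = 7.5.
Site 1 values → pooled ranks: 15→5.5, 24→2, 24→2
Mean rank = (5.5 + 2 + 2) / 3 = 3.17

3.17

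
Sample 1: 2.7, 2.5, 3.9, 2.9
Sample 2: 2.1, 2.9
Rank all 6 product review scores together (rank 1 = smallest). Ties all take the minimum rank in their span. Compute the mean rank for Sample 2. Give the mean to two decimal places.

Sorted (ascending): 2.1, 2.5, 2.7, 2.9, 2.9, 3.9
The 2 values of 2.9 occupy positions 4–5 → each gets rank 4.
Sample 2 values → pooled ranks: 2.1→1, 2.9→4
Mean rank = (1 + 4) / 2 = 2.50

2.50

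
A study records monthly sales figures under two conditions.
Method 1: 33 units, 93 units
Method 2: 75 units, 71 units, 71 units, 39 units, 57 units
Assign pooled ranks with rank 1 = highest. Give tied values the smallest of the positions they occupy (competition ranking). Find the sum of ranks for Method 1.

8

Sorted (descending): 93, 75, 71, 71, 57, 39, 33
The 2 values of 71 occupy positions 3–4 → each gets rank 3.
Method 1 values → pooled ranks: 33→7, 93→1
Rank sum = 7 + 1 = 8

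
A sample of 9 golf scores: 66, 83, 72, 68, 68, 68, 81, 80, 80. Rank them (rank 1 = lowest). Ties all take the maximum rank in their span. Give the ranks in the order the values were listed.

1, 9, 5, 4, 4, 4, 8, 7, 7

Sorted (ascending): 66, 68, 68, 68, 72, 80, 80, 81, 83
The 3 values of 68 occupy positions 2–4 → each gets rank 4.
The 2 values of 80 occupy positions 6–7 → each gets rank 7.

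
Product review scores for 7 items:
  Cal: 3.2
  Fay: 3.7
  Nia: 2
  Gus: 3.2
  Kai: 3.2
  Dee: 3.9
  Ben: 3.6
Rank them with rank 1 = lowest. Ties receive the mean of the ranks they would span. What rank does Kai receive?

3

Sorted (ascending): 2, 3.2, 3.2, 3.2, 3.6, 3.7, 3.9
The 3 values of 3.2 occupy positions 2–4 → average rank 3.
Kai has value 3.2 → rank 3.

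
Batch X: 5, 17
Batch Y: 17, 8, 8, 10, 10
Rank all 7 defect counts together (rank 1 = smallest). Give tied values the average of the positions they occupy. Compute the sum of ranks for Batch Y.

20.5

Sorted (ascending): 5, 8, 8, 10, 10, 17, 17
The 2 values of 8 occupy positions 2–3 → average rank (2+3)/2 = 2.5.
The 2 values of 10 occupy positions 4–5 → average rank (4+5)/2 = 4.5.
The 2 values of 17 occupy positions 6–7 → average rank (6+7)/2 = 6.5.
Batch Y values → pooled ranks: 17→6.5, 8→2.5, 8→2.5, 10→4.5, 10→4.5
Rank sum = 6.5 + 2.5 + 2.5 + 4.5 + 4.5 = 20.5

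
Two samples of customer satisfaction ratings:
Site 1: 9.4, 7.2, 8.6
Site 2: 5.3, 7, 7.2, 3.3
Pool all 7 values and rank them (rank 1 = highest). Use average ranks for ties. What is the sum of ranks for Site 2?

21.5

Sorted (descending): 9.4, 8.6, 7.2, 7.2, 7, 5.3, 3.3
The 2 values of 7.2 occupy positions 3–4 → average rank (3+4)/2 = 3.5.
Site 2 values → pooled ranks: 5.3→6, 7→5, 7.2→3.5, 3.3→7
Rank sum = 6 + 5 + 3.5 + 7 = 21.5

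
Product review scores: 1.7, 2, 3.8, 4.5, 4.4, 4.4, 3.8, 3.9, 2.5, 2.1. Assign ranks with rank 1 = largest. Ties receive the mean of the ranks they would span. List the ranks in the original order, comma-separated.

Sorted (descending): 4.5, 4.4, 4.4, 3.9, 3.8, 3.8, 2.5, 2.1, 2, 1.7
The 2 values of 4.4 occupy positions 2–3 → average rank (2+3)/2 = 2.5.
The 2 values of 3.8 occupy positions 5–6 → average rank (5+6)/2 = 5.5.

10, 9, 5.5, 1, 2.5, 2.5, 5.5, 4, 7, 8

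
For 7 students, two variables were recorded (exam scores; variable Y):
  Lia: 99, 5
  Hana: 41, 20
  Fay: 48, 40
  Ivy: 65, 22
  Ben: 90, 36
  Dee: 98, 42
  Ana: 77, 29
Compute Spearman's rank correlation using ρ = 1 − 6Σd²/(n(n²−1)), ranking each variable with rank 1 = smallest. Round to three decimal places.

0.036

Ranks of variable 1: 7, 1, 2, 3, 5, 6, 4
Ranks of variable 2: 1, 2, 6, 3, 5, 7, 4
d = r₁ − r₂: 6, -1, -4, 0, 0, -1, 0
d²: 36, 1, 16, 0, 0, 1, 0; Σd² = 54
ρ = 1 − 6·54/(7·48) = 1 − 324/336 = 0.036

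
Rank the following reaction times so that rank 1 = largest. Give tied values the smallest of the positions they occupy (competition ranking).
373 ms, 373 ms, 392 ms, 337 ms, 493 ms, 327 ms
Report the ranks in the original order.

3, 3, 2, 5, 1, 6

Sorted (descending): 493, 392, 373, 373, 337, 327
The 2 values of 373 occupy positions 3–4 → each gets rank 3.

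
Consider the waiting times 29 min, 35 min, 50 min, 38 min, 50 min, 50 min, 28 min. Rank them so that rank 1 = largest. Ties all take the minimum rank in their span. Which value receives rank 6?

Sorted (descending): 50, 50, 50, 38, 35, 29, 28
The 3 values of 50 occupy positions 1–3 → each gets rank 1.
Rank 6 → value 29.

29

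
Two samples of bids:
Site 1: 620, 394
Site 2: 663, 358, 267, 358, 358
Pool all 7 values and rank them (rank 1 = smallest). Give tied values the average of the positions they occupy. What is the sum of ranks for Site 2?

17

Sorted (ascending): 267, 358, 358, 358, 394, 620, 663
The 3 values of 358 occupy positions 2–4 → average rank 3.
Site 2 values → pooled ranks: 663→7, 358→3, 267→1, 358→3, 358→3
Rank sum = 7 + 3 + 1 + 3 + 3 = 17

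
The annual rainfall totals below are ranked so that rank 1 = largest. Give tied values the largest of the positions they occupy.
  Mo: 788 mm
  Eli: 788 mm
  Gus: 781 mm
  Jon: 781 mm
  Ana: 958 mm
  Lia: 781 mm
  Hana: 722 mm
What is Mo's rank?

Sorted (descending): 958, 788, 788, 781, 781, 781, 722
The 2 values of 788 occupy positions 2–3 → each gets rank 3.
The 3 values of 781 occupy positions 4–6 → each gets rank 6.
Mo has value 788 mm → rank 3.

3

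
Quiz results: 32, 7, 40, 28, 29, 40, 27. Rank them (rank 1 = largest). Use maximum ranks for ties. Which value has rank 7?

7

Sorted (descending): 40, 40, 32, 29, 28, 27, 7
The 2 values of 40 occupy positions 1–2 → each gets rank 2.
Rank 7 → value 7.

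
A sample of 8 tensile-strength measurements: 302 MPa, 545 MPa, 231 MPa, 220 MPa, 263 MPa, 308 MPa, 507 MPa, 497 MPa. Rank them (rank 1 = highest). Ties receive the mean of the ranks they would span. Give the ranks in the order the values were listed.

5, 1, 7, 8, 6, 4, 2, 3

Sorted (descending): 545, 507, 497, 308, 302, 263, 231, 220
No ties — each value takes its position as its rank.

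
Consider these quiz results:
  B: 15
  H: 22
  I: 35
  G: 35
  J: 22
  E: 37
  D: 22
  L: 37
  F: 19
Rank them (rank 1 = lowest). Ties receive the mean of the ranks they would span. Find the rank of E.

Sorted (ascending): 15, 19, 22, 22, 22, 35, 35, 37, 37
The 3 values of 22 occupy positions 3–5 → average rank 4.
The 2 values of 35 occupy positions 6–7 → average rank (6+7)/2 = 6.5.
The 2 values of 37 occupy positions 8–9 → average rank (8+9)/2 = 8.5.
E has value 37 → rank 8.5.

8.5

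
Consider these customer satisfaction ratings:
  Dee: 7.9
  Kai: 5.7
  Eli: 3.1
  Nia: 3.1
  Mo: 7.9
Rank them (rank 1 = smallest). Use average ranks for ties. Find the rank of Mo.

4.5

Sorted (ascending): 3.1, 3.1, 5.7, 7.9, 7.9
The 2 values of 3.1 occupy positions 1–2 → average rank (1+2)/2 = 1.5.
The 2 values of 7.9 occupy positions 4–5 → average rank (4+5)/2 = 4.5.
Mo has value 7.9 → rank 4.5.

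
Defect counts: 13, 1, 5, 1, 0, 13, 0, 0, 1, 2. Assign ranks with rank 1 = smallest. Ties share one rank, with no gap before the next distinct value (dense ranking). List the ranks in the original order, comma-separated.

5, 2, 4, 2, 1, 5, 1, 1, 2, 3

Sorted (ascending): 0, 0, 0, 1, 1, 1, 2, 5, 13, 13
The 3 values of 0 share dense rank 1.
The 3 values of 1 share dense rank 2.
The 2 values of 13 share dense rank 5.
Remaining distinct values take the next consecutive integers.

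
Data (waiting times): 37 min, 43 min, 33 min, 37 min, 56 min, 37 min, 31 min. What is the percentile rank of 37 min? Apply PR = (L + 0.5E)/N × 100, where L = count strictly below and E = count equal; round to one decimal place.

50.0

N = 7.
Strictly below 37: 2. Equal to 37: 3.
PR = (2 + 0.5·3)/7 × 100 = 50.0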